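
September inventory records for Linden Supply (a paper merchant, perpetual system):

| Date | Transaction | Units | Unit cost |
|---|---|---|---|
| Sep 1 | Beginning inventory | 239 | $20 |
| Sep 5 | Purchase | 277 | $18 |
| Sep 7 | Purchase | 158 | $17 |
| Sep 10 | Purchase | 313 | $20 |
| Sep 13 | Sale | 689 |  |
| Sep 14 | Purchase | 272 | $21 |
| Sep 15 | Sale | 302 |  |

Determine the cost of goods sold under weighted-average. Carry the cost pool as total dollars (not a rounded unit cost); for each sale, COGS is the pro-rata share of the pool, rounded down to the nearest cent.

COGS = $19,082.04

After Sep 1: 239 on hand, pool $4,780.00 (≈ $20.0000 each)
After Sep 5: 516 on hand, pool $9,766.00 (≈ $18.9264 each)
After Sep 7: 674 on hand, pool $12,452.00 (≈ $18.4748 each)
After Sep 10: 987 on hand, pool $18,712.00 (≈ $18.9585 each)
Sep 13, sell 689: 689/987 × $18,712.00 → $13,062.37
After Sep 14: 570 on hand, pool $11,361.63 (≈ $19.9327 each)
Sep 15, sell 302: 302/570 × $11,361.63 → $6,019.67
Total COGS = $13,062.37 + $6,019.67 = $19,082.04
Ending inventory (cost pool remaining) = $5,341.96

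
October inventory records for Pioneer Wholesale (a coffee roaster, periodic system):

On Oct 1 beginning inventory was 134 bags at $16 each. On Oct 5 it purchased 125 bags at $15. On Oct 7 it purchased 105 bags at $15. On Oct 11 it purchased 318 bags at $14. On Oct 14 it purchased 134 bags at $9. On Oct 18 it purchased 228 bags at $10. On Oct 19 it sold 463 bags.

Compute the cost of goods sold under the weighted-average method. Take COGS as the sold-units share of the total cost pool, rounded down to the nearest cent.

Oct 19, sell 463: 463/1044 × $13,532.00 → $6,001.26
Ending inventory (cost pool remaining) = $7,530.74
Check: goods available $13,532.00 = COGS $6,001.26 + ending $7,530.74

COGS = $6,001.26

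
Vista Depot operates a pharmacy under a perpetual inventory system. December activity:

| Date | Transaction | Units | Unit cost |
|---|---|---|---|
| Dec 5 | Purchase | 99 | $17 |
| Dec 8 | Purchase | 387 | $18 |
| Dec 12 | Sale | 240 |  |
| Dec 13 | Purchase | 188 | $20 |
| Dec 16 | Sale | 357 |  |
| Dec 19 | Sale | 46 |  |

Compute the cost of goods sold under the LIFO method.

COGS = $11,882

Dec 12, 240 sold [LIFO — newest first]: 240 @ $18 = $4,320
Dec 16, 357 sold [LIFO — newest first]: 188 @ $20 + 147 @ $18 + 22 @ $17 = $6,780
Dec 19, 46 sold [LIFO — newest first]: 46 @ $17 = $782
Total COGS = $4,320 + $6,780 + $782 = $11,882
Ending inventory: 31 @ $17 = $527
Check: goods available $12,409 = COGS $11,882 + ending $527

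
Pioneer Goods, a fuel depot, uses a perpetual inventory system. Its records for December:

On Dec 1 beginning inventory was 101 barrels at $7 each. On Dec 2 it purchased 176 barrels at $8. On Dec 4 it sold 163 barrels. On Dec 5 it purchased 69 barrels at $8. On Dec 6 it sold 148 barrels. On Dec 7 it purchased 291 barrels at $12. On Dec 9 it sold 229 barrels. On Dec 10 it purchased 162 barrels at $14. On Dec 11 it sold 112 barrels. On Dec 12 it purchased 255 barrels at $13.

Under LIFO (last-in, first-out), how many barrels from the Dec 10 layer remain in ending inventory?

50

Dec 4, 163 sold [LIFO — newest first]: 163 @ $8 = $1,304
Dec 6, 148 sold [LIFO — newest first]: 69 @ $8 + 13 @ $8 + 66 @ $7 = $1,118
Dec 9, 229 sold [LIFO — newest first]: 229 @ $12 = $2,748
Dec 11, 112 sold [LIFO — newest first]: 112 @ $14 = $1,568
Total COGS = $1,304 + $1,118 + $2,748 + $1,568 = $6,738
Ending inventory: 35 @ $7 + 62 @ $12 + 50 @ $14 + 255 @ $13 = $5,004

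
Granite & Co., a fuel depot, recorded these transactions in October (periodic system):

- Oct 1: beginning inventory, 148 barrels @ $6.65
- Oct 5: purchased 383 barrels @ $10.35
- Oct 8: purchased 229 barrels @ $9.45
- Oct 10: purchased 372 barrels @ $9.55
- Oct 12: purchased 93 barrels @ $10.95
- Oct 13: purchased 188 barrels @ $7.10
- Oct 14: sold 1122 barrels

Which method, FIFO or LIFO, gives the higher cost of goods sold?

FIFO

FIFO COGS: 148 @ $6.65 + 383 @ $10.35 + 229 @ $9.45 + 362 @ $9.55 = $10,569.40
LIFO COGS: 188 @ $7.10 + 93 @ $10.95 + 372 @ $9.55 + 229 @ $9.45 + 240 @ $10.35 = $10,553.80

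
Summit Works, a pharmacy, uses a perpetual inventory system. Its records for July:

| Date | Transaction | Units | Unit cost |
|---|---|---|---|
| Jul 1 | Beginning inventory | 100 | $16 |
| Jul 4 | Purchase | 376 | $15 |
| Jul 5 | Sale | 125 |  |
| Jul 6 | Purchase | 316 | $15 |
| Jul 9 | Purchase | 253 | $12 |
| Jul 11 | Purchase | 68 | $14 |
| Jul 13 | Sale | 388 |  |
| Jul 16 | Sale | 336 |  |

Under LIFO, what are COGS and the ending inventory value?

COGS = $11,908; ending inventory = $4,060

Jul 5, 125 sold [LIFO — newest first]: 125 @ $15 = $1,875
Jul 13, 388 sold [LIFO — newest first]: 68 @ $14 + 253 @ $12 + 67 @ $15 = $4,993
Jul 16, 336 sold [LIFO — newest first]: 249 @ $15 + 87 @ $15 = $5,040
Total COGS = $1,875 + $4,993 + $5,040 = $11,908
Ending inventory: 100 @ $16 + 164 @ $15 = $4,060
Check: goods available $15,968 = COGS $11,908 + ending $4,060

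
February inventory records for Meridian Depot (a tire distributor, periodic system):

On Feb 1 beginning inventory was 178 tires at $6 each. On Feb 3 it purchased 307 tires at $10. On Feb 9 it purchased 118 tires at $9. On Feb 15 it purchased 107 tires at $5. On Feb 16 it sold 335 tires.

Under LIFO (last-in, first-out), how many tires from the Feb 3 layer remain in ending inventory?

197

Feb 16, 335 sold [LIFO — newest first]: 107 @ $5 + 118 @ $9 + 110 @ $10 = $2,697
Ending inventory: 178 @ $6 + 197 @ $10 = $3,038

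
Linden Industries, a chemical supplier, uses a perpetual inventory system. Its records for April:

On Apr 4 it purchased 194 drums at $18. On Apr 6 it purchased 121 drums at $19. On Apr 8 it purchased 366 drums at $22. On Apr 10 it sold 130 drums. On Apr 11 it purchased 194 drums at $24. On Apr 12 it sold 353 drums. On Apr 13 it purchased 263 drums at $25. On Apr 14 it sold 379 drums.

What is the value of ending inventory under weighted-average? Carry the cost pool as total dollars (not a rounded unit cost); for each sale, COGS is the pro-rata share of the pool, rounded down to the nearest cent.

After Apr 4: 194 on hand, pool $3,492.00 (≈ $18.0000 each)
After Apr 6: 315 on hand, pool $5,791.00 (≈ $18.3841 each)
After Apr 8: 681 on hand, pool $13,843.00 (≈ $20.3275 each)
Apr 10, sell 130: 130/681 × $13,843.00 → $2,642.56
After Apr 11: 745 on hand, pool $15,856.44 (≈ $21.2838 each)
Apr 12, sell 353: 353/745 × $15,856.44 → $7,513.18
After Apr 13: 655 on hand, pool $14,918.26 (≈ $22.7760 each)
Apr 14, sell 379: 379/655 × $14,918.26 → $8,632.09
Total COGS = $2,642.56 + $7,513.18 + $8,632.09 = $18,787.83
Ending inventory (cost pool remaining) = $6,286.17

Ending inventory = $6,286.17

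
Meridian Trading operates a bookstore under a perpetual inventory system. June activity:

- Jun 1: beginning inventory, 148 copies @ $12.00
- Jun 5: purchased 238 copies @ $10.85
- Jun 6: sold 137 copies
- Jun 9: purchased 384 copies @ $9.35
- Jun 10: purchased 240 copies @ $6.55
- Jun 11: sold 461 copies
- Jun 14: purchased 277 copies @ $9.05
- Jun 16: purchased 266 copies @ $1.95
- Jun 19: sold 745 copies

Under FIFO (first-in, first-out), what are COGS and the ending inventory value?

Jun 6, 137 sold [FIFO — oldest first]: 137 @ $12.00 = $1,644.00
Jun 11, 461 sold [FIFO — oldest first]: 11 @ $12.00 + 238 @ $10.85 + 212 @ $9.35 = $4,696.50
Jun 19, 745 sold [FIFO — oldest first]: 172 @ $9.35 + 240 @ $6.55 + 277 @ $9.05 + 56 @ $1.95 = $5,796.25
Total COGS = $1,644.00 + $4,696.50 + $5,796.25 = $12,136.75
Ending inventory: 210 @ $1.95 = $409.50
Check: goods available $12,546.25 = COGS $12,136.75 + ending $409.50

COGS = $12,136.75; ending inventory = $409.50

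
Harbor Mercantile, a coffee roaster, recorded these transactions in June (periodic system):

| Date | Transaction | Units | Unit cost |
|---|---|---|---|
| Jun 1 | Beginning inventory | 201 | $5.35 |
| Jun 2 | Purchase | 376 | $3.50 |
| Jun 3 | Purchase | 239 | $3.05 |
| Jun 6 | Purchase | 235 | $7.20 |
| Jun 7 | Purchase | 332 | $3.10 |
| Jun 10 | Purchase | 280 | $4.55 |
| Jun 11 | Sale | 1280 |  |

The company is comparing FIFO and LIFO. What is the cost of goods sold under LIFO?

COGS = $5,403.15

FIFO COGS: 201 @ $5.35 + 376 @ $3.50 + 239 @ $3.05 + 235 @ $7.20 + 229 @ $3.10 = $5,522.20
LIFO COGS: 280 @ $4.55 + 332 @ $3.10 + 235 @ $7.20 + 239 @ $3.05 + 194 @ $3.50 = $5,403.15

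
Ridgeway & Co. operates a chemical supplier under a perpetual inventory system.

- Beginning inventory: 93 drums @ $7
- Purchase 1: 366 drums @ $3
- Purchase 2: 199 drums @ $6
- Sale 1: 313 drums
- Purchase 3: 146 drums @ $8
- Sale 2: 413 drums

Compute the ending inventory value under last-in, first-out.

Sale 1 (313) [LIFO — newest first]: 199 @ $6 + 114 @ $3 = $1,536
Sale 2 (413) [LIFO — newest first]: 146 @ $8 + 252 @ $3 + 15 @ $7 = $2,029
Total COGS = $1,536 + $2,029 = $3,565
Ending inventory: 78 @ $7 = $546
Check: goods available $4,111 = COGS $3,565 + ending $546

Ending inventory = $546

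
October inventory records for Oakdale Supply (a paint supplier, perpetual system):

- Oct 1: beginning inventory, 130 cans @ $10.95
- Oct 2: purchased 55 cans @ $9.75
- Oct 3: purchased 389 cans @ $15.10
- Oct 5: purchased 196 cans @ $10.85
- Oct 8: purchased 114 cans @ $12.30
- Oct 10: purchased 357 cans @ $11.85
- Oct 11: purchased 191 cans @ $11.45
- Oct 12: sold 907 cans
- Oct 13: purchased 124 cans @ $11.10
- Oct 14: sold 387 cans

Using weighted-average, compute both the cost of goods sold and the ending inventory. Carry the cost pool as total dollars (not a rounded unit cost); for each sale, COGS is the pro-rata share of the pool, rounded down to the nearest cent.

After Oct 1: 130 on hand, pool $1,423.50 (≈ $10.9500 each)
After Oct 2: 185 on hand, pool $1,959.75 (≈ $10.5932 each)
After Oct 3: 574 on hand, pool $7,833.65 (≈ $13.6475 each)
After Oct 5: 770 on hand, pool $9,960.25 (≈ $12.9354 each)
After Oct 8: 884 on hand, pool $11,362.45 (≈ $12.8535 each)
After Oct 10: 1241 on hand, pool $15,592.90 (≈ $12.5648 each)
After Oct 11: 1432 on hand, pool $17,779.85 (≈ $12.4161 each)
Oct 12, sell 907: 907/1432 × $17,779.85 → $11,261.39
After Oct 13: 649 on hand, pool $7,894.86 (≈ $12.1647 each)
Oct 14, sell 387: 387/649 × $7,894.86 → $4,707.72
Total COGS = $11,261.39 + $4,707.72 = $15,969.11
Ending inventory (cost pool remaining) = $3,187.14
Check: goods available $19,156.25 = COGS $15,969.11 + ending $3,187.14

COGS = $15,969.11; ending inventory = $3,187.14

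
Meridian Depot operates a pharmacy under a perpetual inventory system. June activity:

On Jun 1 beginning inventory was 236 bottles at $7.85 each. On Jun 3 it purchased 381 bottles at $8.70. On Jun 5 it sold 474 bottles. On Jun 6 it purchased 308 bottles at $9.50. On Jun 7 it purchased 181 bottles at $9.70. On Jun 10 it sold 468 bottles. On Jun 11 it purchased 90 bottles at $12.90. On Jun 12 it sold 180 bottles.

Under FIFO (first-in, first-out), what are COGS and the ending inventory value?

Jun 5, 474 sold [FIFO — oldest first]: 236 @ $7.85 + 238 @ $8.70 = $3,923.20
Jun 10, 468 sold [FIFO — oldest first]: 143 @ $8.70 + 308 @ $9.50 + 17 @ $9.70 = $4,335.00
Jun 12, 180 sold [FIFO — oldest first]: 164 @ $9.70 + 16 @ $12.90 = $1,797.20
Total COGS = $3,923.20 + $4,335.00 + $1,797.20 = $10,055.40
Ending inventory: 74 @ $12.90 = $954.60

COGS = $10,055.40; ending inventory = $954.60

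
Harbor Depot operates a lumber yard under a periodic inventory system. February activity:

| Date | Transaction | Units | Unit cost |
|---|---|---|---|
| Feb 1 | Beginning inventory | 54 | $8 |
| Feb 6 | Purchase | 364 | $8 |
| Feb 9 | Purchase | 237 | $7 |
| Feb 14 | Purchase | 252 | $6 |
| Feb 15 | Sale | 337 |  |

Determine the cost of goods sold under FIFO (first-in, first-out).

COGS = $2,696

Feb 15, 337 sold [FIFO — oldest first]: 54 @ $8 + 283 @ $8 = $2,696
Ending inventory: 81 @ $8 + 237 @ $7 + 252 @ $6 = $3,819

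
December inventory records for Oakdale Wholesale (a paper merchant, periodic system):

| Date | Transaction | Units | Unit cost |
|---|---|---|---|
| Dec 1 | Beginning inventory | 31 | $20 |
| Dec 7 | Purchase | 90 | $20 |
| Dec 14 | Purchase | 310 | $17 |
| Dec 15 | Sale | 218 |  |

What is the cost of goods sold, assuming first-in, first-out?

COGS = $4,069

Dec 15, 218 sold [FIFO — oldest first]: 31 @ $20 + 90 @ $20 + 97 @ $17 = $4,069
Ending inventory: 213 @ $17 = $3,621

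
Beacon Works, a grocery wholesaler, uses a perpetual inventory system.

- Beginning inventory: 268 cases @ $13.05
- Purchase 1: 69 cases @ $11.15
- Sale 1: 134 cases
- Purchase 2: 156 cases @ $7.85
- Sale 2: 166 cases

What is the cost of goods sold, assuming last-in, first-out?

COGS = $2,972.70

Sale 1 (134) [LIFO — newest first]: 69 @ $11.15 + 65 @ $13.05 = $1,617.60
Sale 2 (166) [LIFO — newest first]: 156 @ $7.85 + 10 @ $13.05 = $1,355.10
Total COGS = $1,617.60 + $1,355.10 = $2,972.70
Ending inventory: 193 @ $13.05 = $2,518.65
Check: goods available $5,491.35 = COGS $2,972.70 + ending $2,518.65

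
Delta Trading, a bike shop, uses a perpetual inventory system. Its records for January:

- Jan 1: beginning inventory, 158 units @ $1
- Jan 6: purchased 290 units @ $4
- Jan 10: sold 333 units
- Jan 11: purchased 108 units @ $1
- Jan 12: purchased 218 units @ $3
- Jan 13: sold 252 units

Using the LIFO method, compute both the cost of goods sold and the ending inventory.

Jan 10, 333 sold [LIFO — newest first]: 290 @ $4 + 43 @ $1 = $1,203
Jan 13, 252 sold [LIFO — newest first]: 218 @ $3 + 34 @ $1 = $688
Total COGS = $1,203 + $688 = $1,891
Ending inventory: 115 @ $1 + 74 @ $1 = $189

COGS = $1,891; ending inventory = $189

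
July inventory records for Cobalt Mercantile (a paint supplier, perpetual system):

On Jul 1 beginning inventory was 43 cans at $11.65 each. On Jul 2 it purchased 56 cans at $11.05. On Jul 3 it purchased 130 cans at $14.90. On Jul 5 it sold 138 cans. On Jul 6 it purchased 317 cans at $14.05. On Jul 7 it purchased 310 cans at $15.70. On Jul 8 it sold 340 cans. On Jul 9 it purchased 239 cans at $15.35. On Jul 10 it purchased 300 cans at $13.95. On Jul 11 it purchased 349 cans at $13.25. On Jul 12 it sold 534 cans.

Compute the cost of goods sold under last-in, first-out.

Jul 5, 138 sold [LIFO — newest first]: 130 @ $14.90 + 8 @ $11.05 = $2,025.40
Jul 8, 340 sold [LIFO — newest first]: 310 @ $15.70 + 30 @ $14.05 = $5,288.50
Jul 12, 534 sold [LIFO — newest first]: 349 @ $13.25 + 185 @ $13.95 = $7,205.00
Total COGS = $2,025.40 + $5,288.50 + $7,205.00 = $14,518.90
Ending inventory: 43 @ $11.65 + 48 @ $11.05 + 287 @ $14.05 + 239 @ $15.35 + 115 @ $13.95 = $10,336.60

COGS = $14,518.90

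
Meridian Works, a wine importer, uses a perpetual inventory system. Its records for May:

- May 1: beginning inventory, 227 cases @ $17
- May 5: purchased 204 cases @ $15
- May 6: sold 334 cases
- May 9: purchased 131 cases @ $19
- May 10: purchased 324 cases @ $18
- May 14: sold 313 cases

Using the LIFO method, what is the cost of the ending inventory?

May 6, 334 sold [LIFO — newest first]: 204 @ $15 + 130 @ $17 = $5,270
May 14, 313 sold [LIFO — newest first]: 313 @ $18 = $5,634
Total COGS = $5,270 + $5,634 = $10,904
Ending inventory: 97 @ $17 + 131 @ $19 + 11 @ $18 = $4,336
Check: goods available $15,240 = COGS $10,904 + ending $4,336

Ending inventory = $4,336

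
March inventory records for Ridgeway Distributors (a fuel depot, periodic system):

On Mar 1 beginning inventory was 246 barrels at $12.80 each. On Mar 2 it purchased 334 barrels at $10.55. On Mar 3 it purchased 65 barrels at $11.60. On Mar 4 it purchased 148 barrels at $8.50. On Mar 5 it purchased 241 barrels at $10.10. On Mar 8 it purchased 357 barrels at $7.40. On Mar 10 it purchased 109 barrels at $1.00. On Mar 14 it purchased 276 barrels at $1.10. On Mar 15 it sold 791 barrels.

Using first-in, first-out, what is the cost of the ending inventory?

Ending inventory = $5,505.50

Mar 15, 791 sold [FIFO — oldest first]: 246 @ $12.80 + 334 @ $10.55 + 65 @ $11.60 + 146 @ $8.50 = $8,667.50
Ending inventory: 2 @ $8.50 + 241 @ $10.10 + 357 @ $7.40 + 109 @ $1.00 + 276 @ $1.10 = $5,505.50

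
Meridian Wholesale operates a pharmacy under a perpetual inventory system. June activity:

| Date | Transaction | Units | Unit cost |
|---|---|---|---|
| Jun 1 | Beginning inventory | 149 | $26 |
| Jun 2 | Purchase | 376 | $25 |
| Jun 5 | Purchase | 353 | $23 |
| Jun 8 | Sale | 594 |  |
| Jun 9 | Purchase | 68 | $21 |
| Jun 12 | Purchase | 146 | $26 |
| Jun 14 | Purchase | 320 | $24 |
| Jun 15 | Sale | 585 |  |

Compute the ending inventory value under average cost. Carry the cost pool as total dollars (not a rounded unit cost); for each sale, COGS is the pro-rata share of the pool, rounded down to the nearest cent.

After Jun 1: 149 on hand, pool $3,874.00 (≈ $26.0000 each)
After Jun 2: 525 on hand, pool $13,274.00 (≈ $25.2838 each)
After Jun 5: 878 on hand, pool $21,393.00 (≈ $24.3656 each)
Jun 8, sell 594: 594/878 × $21,393.00 → $14,473.16
After Jun 9: 352 on hand, pool $8,347.84 (≈ $23.7155 each)
After Jun 12: 498 on hand, pool $12,143.84 (≈ $24.3852 each)
After Jun 14: 818 on hand, pool $19,823.84 (≈ $24.2345 each)
Jun 15, sell 585: 585/818 × $19,823.84 → $14,177.19
Total COGS = $14,473.16 + $14,177.19 = $28,650.35
Ending inventory (cost pool remaining) = $5,646.65
Check: goods available $34,297.00 = COGS $28,650.35 + ending $5,646.65

Ending inventory = $5,646.65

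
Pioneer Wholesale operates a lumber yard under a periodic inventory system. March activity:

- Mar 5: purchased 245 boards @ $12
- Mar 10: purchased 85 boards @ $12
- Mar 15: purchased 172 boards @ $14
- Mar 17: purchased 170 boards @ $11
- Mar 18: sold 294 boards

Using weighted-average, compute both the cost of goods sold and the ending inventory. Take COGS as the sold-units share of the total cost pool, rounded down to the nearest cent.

COGS = $3,604.12; ending inventory = $4,633.88

Mar 18, sell 294: 294/672 × $8,238.00 → $3,604.12
Ending inventory (cost pool remaining) = $4,633.88
Check: goods available $8,238.00 = COGS $3,604.12 + ending $4,633.88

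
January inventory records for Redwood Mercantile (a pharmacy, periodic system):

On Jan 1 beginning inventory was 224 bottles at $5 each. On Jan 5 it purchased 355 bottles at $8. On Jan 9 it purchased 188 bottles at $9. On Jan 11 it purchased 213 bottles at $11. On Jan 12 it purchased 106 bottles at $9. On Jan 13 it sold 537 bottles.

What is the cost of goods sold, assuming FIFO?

COGS = $3,624

Jan 13, 537 sold [FIFO — oldest first]: 224 @ $5 + 313 @ $8 = $3,624
Ending inventory: 42 @ $8 + 188 @ $9 + 213 @ $11 + 106 @ $9 = $5,325
Check: goods available $8,949 = COGS $3,624 + ending $5,325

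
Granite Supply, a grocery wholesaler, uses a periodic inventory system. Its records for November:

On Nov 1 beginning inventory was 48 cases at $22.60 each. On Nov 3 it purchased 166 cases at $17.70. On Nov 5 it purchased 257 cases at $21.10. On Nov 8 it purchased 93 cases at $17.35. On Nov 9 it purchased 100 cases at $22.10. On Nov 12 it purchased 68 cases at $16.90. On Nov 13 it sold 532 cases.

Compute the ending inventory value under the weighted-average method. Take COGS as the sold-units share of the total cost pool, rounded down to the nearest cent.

Nov 13, sell 532: 532/732 × $14,418.45 → $10,478.98
Ending inventory (cost pool remaining) = $3,939.47
Check: goods available $14,418.45 = COGS $10,478.98 + ending $3,939.47

Ending inventory = $3,939.47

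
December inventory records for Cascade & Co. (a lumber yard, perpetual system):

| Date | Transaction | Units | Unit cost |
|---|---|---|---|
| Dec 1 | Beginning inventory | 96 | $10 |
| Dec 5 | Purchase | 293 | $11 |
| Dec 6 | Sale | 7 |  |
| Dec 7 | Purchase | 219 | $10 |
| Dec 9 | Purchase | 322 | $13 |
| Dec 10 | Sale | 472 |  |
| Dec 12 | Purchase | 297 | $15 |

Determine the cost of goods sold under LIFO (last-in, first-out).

Dec 6, 7 sold [LIFO — newest first]: 7 @ $11 = $77
Dec 10, 472 sold [LIFO — newest first]: 322 @ $13 + 150 @ $10 = $5,686
Total COGS = $77 + $5,686 = $5,763
Ending inventory: 96 @ $10 + 286 @ $11 + 69 @ $10 + 297 @ $15 = $9,251

COGS = $5,763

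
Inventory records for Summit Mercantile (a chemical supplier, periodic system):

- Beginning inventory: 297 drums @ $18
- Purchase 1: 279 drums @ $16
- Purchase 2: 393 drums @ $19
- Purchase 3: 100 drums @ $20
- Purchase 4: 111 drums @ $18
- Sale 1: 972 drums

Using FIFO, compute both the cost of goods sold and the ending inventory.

Sale 1 (972) [FIFO — oldest first]: 297 @ $18 + 279 @ $16 + 393 @ $19 + 3 @ $20 = $17,337
Ending inventory: 97 @ $20 + 111 @ $18 = $3,938
Check: goods available $21,275 = COGS $17,337 + ending $3,938

COGS = $17,337; ending inventory = $3,938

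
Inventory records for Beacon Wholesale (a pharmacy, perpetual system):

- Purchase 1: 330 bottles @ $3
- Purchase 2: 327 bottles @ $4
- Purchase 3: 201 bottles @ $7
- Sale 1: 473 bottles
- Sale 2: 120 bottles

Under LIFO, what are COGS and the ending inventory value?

Sale 1 (473) [LIFO — newest first]: 201 @ $7 + 272 @ $4 = $2,495
Sale 2 (120) [LIFO — newest first]: 55 @ $4 + 65 @ $3 = $415
Total COGS = $2,495 + $415 = $2,910
Ending inventory: 265 @ $3 = $795

COGS = $2,910; ending inventory = $795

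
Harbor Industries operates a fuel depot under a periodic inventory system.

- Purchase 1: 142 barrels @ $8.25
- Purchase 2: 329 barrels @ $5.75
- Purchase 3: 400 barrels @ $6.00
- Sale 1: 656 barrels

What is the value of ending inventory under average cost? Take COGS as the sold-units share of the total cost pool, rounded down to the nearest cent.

Sale 1, sell 656: 656/871 × $5,463.25 → $4,114.68
Ending inventory (cost pool remaining) = $1,348.57

Ending inventory = $1,348.57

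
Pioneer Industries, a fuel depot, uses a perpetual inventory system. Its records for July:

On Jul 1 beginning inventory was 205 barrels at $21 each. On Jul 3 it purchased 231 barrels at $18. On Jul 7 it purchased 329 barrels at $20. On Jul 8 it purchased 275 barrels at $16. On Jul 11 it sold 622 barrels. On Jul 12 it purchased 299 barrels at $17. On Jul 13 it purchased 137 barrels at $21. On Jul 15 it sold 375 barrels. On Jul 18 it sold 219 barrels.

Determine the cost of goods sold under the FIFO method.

COGS = $22,435

Jul 11, 622 sold [FIFO — oldest first]: 205 @ $21 + 231 @ $18 + 186 @ $20 = $12,183
Jul 15, 375 sold [FIFO — oldest first]: 143 @ $20 + 232 @ $16 = $6,572
Jul 18, 219 sold [FIFO — oldest first]: 43 @ $16 + 176 @ $17 = $3,680
Total COGS = $12,183 + $6,572 + $3,680 = $22,435
Ending inventory: 123 @ $17 + 137 @ $21 = $4,968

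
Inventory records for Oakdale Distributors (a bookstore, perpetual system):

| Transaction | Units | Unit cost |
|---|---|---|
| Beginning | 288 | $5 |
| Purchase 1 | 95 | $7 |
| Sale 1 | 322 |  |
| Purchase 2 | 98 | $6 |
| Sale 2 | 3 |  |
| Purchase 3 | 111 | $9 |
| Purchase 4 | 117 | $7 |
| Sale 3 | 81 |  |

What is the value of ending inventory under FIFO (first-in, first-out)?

Sale 1 (322) [FIFO — oldest first]: 288 @ $5 + 34 @ $7 = $1,678
Sale 2 (3) [FIFO — oldest first]: 3 @ $7 = $21
Sale 3 (81) [FIFO — oldest first]: 58 @ $7 + 23 @ $6 = $544
Total COGS = $1,678 + $21 + $544 = $2,243
Ending inventory: 75 @ $6 + 111 @ $9 + 117 @ $7 = $2,268

Ending inventory = $2,268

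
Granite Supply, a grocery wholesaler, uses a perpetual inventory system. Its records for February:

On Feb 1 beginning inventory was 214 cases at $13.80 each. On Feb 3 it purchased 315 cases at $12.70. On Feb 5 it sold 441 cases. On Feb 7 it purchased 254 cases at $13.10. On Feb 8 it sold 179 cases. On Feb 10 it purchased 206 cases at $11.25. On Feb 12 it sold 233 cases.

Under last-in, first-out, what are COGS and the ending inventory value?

Feb 5, 441 sold [LIFO — newest first]: 315 @ $12.70 + 126 @ $13.80 = $5,739.30
Feb 8, 179 sold [LIFO — newest first]: 179 @ $13.10 = $2,344.90
Feb 12, 233 sold [LIFO — newest first]: 206 @ $11.25 + 27 @ $13.10 = $2,671.20
Total COGS = $5,739.30 + $2,344.90 + $2,671.20 = $10,755.40
Ending inventory: 88 @ $13.80 + 48 @ $13.10 = $1,843.20
Check: goods available $12,598.60 = COGS $10,755.40 + ending $1,843.20

COGS = $10,755.40; ending inventory = $1,843.20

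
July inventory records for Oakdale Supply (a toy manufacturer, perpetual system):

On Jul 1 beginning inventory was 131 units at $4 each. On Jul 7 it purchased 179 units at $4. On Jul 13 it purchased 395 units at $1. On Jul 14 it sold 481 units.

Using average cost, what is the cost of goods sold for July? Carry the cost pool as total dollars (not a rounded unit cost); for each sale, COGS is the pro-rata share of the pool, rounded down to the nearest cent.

After Jul 1: 131 on hand, pool $524.00 (≈ $4.0000 each)
After Jul 7: 310 on hand, pool $1,240.00 (≈ $4.0000 each)
After Jul 13: 705 on hand, pool $1,635.00 (≈ $2.3191 each)
Jul 14, sell 481: 481/705 × $1,635.00 → $1,115.51
Ending inventory (cost pool remaining) = $519.49

COGS = $1,115.51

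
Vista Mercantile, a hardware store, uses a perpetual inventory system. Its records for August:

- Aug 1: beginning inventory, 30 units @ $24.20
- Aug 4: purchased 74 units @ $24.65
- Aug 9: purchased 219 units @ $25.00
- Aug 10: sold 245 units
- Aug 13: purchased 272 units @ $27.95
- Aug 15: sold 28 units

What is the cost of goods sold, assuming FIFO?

COGS = $6,775.10

Aug 10, 245 sold [FIFO — oldest first]: 30 @ $24.20 + 74 @ $24.65 + 141 @ $25.00 = $6,075.10
Aug 15, 28 sold [FIFO — oldest first]: 28 @ $25.00 = $700.00
Total COGS = $6,075.10 + $700.00 = $6,775.10
Ending inventory: 50 @ $25.00 + 272 @ $27.95 = $8,852.40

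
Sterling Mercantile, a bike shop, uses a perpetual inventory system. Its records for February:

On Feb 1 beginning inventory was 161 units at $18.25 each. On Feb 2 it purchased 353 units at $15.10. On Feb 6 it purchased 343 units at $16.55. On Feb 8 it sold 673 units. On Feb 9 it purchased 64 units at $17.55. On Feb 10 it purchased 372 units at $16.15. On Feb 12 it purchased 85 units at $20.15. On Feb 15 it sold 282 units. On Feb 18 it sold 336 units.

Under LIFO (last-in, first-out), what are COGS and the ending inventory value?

COGS = $21,201.20; ending inventory = $1,587.75

Feb 8, 673 sold [LIFO — newest first]: 343 @ $16.55 + 330 @ $15.10 = $10,659.65
Feb 15, 282 sold [LIFO — newest first]: 85 @ $20.15 + 197 @ $16.15 = $4,894.30
Feb 18, 336 sold [LIFO — newest first]: 175 @ $16.15 + 64 @ $17.55 + 23 @ $15.10 + 74 @ $18.25 = $5,647.25
Total COGS = $10,659.65 + $4,894.30 + $5,647.25 = $21,201.20
Ending inventory: 87 @ $18.25 = $1,587.75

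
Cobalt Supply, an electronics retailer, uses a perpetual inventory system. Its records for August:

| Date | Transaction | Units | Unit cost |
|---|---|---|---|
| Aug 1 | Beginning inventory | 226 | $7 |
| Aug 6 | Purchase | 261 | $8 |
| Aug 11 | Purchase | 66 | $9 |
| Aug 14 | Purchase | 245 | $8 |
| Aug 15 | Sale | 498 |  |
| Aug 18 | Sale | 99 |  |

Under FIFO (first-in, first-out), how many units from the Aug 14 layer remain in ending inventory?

Aug 15, 498 sold [FIFO — oldest first]: 226 @ $7 + 261 @ $8 + 11 @ $9 = $3,769
Aug 18, 99 sold [FIFO — oldest first]: 55 @ $9 + 44 @ $8 = $847
Total COGS = $3,769 + $847 = $4,616
Ending inventory: 201 @ $8 = $1,608

201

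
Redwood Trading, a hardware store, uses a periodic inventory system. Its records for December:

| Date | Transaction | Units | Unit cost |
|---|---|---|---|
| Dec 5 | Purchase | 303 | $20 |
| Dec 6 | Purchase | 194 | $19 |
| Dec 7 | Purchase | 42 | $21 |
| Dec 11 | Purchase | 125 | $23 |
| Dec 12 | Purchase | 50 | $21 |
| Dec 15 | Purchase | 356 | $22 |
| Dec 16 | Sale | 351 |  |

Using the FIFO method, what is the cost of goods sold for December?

COGS = $6,972

Dec 16, 351 sold [FIFO — oldest first]: 303 @ $20 + 48 @ $19 = $6,972
Ending inventory: 146 @ $19 + 42 @ $21 + 125 @ $23 + 50 @ $21 + 356 @ $22 = $15,413
Check: goods available $22,385 = COGS $6,972 + ending $15,413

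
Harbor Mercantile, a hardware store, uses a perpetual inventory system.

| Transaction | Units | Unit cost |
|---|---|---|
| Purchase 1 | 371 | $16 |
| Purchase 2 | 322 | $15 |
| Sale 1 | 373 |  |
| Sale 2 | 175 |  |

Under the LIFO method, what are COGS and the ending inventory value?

Sale 1 (373) [LIFO — newest first]: 322 @ $15 + 51 @ $16 = $5,646
Sale 2 (175) [LIFO — newest first]: 175 @ $16 = $2,800
Total COGS = $5,646 + $2,800 = $8,446
Ending inventory: 145 @ $16 = $2,320
Check: goods available $10,766 = COGS $8,446 + ending $2,320

COGS = $8,446; ending inventory = $2,320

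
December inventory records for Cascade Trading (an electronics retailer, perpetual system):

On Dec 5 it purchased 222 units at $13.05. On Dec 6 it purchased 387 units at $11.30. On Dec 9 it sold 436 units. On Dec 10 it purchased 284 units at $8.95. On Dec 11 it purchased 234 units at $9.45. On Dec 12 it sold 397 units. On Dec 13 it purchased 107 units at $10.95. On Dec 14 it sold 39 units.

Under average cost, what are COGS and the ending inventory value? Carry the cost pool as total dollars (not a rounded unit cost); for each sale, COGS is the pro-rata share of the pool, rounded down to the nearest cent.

After Dec 5: 222 on hand, pool $2,897.10 (≈ $13.0500 each)
After Dec 6: 609 on hand, pool $7,270.20 (≈ $11.9379 each)
Dec 9, sell 436: 436/609 × $7,270.20 → $5,204.93
After Dec 10: 457 on hand, pool $4,607.07 (≈ $10.0811 each)
After Dec 11: 691 on hand, pool $6,818.37 (≈ $9.8674 each)
Dec 12, sell 397: 397/691 × $6,818.37 → $3,917.35
After Dec 13: 401 on hand, pool $4,072.67 (≈ $10.1563 each)
Dec 14, sell 39: 39/401 × $4,072.67 → $396.09
Total COGS = $5,204.93 + $3,917.35 + $396.09 = $9,518.37
Ending inventory (cost pool remaining) = $3,676.58

COGS = $9,518.37; ending inventory = $3,676.58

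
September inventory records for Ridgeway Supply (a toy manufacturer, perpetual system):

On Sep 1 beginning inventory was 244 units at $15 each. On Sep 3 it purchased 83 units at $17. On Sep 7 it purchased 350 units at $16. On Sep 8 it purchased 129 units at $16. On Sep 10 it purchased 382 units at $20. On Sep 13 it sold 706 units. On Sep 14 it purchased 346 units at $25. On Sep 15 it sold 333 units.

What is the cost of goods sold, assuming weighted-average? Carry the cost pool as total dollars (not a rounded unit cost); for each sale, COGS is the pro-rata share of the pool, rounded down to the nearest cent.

After Sep 1: 244 on hand, pool $3,660.00 (≈ $15.0000 each)
After Sep 3: 327 on hand, pool $5,071.00 (≈ $15.5076 each)
After Sep 7: 677 on hand, pool $10,671.00 (≈ $15.7622 each)
After Sep 8: 806 on hand, pool $12,735.00 (≈ $15.8002 each)
After Sep 10: 1188 on hand, pool $20,375.00 (≈ $17.1507 each)
Sep 13, sell 706: 706/1188 × $20,375.00 → $12,108.37
After Sep 14: 828 on hand, pool $16,916.63 (≈ $20.4307 each)
Sep 15, sell 333: 333/828 × $16,916.63 → $6,803.42
Total COGS = $12,108.37 + $6,803.42 = $18,911.79
Ending inventory (cost pool remaining) = $10,113.21

COGS = $18,911.79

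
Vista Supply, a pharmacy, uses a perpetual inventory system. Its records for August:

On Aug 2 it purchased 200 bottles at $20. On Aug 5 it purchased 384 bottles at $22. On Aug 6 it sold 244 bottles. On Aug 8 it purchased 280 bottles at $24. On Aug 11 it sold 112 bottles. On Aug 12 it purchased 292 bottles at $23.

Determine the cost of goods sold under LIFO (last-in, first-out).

COGS = $8,056

Aug 6, 244 sold [LIFO — newest first]: 244 @ $22 = $5,368
Aug 11, 112 sold [LIFO — newest first]: 112 @ $24 = $2,688
Total COGS = $5,368 + $2,688 = $8,056
Ending inventory: 200 @ $20 + 140 @ $22 + 168 @ $24 + 292 @ $23 = $17,828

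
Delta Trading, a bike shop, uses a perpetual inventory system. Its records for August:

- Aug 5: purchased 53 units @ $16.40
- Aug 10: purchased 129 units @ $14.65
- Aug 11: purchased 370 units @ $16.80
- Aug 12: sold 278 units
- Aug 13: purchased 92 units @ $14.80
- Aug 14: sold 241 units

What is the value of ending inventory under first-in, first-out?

Aug 12, 278 sold [FIFO — oldest first]: 53 @ $16.40 + 129 @ $14.65 + 96 @ $16.80 = $4,371.85
Aug 14, 241 sold [FIFO — oldest first]: 241 @ $16.80 = $4,048.80
Total COGS = $4,371.85 + $4,048.80 = $8,420.65
Ending inventory: 33 @ $16.80 + 92 @ $14.80 = $1,916.00

Ending inventory = $1,916.00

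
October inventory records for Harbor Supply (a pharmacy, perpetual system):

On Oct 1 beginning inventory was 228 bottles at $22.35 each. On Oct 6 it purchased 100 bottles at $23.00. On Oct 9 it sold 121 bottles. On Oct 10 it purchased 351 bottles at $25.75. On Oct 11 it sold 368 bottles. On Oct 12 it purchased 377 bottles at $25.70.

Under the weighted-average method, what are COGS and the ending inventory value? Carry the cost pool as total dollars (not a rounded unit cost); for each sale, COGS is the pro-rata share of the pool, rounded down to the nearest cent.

COGS = $11,767.22; ending inventory = $14,355.73

After Oct 1: 228 on hand, pool $5,095.80 (≈ $22.3500 each)
After Oct 6: 328 on hand, pool $7,395.80 (≈ $22.5482 each)
Oct 9, sell 121: 121/328 × $7,395.80 → $2,728.32
After Oct 10: 558 on hand, pool $13,705.73 (≈ $24.5622 each)
Oct 11, sell 368: 368/558 × $13,705.73 → $9,038.90
After Oct 12: 567 on hand, pool $14,355.73 (≈ $25.3187 each)
Total COGS = $2,728.32 + $9,038.90 = $11,767.22
Ending inventory (cost pool remaining) = $14,355.73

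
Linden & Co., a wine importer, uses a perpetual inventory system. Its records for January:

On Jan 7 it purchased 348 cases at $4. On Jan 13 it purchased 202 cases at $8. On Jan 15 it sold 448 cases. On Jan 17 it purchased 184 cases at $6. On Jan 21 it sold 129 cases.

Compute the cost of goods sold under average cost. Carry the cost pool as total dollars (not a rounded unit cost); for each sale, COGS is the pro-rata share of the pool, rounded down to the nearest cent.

COGS = $3,199.72

After Jan 7: 348 on hand, pool $1,392.00 (≈ $4.0000 each)
After Jan 13: 550 on hand, pool $3,008.00 (≈ $5.4691 each)
Jan 15, sell 448: 448/550 × $3,008.00 → $2,450.15
After Jan 17: 286 on hand, pool $1,661.85 (≈ $5.8107 each)
Jan 21, sell 129: 129/286 × $1,661.85 → $749.57
Total COGS = $2,450.15 + $749.57 = $3,199.72
Ending inventory (cost pool remaining) = $912.28
Check: goods available $4,112.00 = COGS $3,199.72 + ending $912.28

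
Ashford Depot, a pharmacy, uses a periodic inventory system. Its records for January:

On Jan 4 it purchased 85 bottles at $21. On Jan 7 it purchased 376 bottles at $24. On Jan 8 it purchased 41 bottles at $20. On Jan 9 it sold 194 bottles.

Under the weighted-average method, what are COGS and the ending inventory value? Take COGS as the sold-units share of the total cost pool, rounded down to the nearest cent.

Jan 9, sell 194: 194/502 × $11,629.00 → $4,494.07
Ending inventory (cost pool remaining) = $7,134.93

COGS = $4,494.07; ending inventory = $7,134.93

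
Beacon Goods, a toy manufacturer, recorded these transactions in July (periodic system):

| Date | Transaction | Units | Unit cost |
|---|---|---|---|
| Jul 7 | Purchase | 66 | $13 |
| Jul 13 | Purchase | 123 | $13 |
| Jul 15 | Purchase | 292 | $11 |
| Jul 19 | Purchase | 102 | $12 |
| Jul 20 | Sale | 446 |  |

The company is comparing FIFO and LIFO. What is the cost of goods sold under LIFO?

FIFO COGS: 66 @ $13 + 123 @ $13 + 257 @ $11 = $5,284
LIFO COGS: 102 @ $12 + 292 @ $11 + 52 @ $13 = $5,112

COGS = $5,112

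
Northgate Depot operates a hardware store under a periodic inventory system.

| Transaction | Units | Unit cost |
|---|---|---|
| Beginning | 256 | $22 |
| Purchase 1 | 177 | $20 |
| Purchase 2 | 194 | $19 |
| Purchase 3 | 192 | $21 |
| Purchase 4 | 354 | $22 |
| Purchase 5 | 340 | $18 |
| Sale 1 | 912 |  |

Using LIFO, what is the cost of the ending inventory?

Ending inventory = $12,364

Sale 1 (912) [LIFO — newest first]: 340 @ $18 + 354 @ $22 + 192 @ $21 + 26 @ $19 = $18,434
Ending inventory: 256 @ $22 + 177 @ $20 + 168 @ $19 = $12,364
Check: goods available $30,798 = COGS $18,434 + ending $12,364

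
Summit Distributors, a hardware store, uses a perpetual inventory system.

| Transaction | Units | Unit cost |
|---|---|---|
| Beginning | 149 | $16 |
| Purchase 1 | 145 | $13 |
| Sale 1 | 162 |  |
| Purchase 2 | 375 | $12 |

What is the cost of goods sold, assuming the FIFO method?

COGS = $2,553

Sale 1 (162) [FIFO — oldest first]: 149 @ $16 + 13 @ $13 = $2,553
Ending inventory: 132 @ $13 + 375 @ $12 = $6,216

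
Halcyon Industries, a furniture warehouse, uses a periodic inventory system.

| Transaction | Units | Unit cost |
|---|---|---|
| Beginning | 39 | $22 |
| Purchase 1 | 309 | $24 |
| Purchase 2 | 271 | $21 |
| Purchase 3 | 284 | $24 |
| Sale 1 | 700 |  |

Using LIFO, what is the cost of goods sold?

Sale 1 (700) [LIFO — newest first]: 284 @ $24 + 271 @ $21 + 145 @ $24 = $15,987
Ending inventory: 39 @ $22 + 164 @ $24 = $4,794
Check: goods available $20,781 = COGS $15,987 + ending $4,794

COGS = $15,987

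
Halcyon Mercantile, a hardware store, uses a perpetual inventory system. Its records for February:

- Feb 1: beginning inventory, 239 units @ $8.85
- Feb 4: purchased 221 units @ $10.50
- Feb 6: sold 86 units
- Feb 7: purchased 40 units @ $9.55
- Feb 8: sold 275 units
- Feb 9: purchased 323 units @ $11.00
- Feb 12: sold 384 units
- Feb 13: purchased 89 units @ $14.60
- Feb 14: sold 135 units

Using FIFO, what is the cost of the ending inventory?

Ending inventory = $467.20

Feb 6, 86 sold [FIFO — oldest first]: 86 @ $8.85 = $761.10
Feb 8, 275 sold [FIFO — oldest first]: 153 @ $8.85 + 122 @ $10.50 = $2,635.05
Feb 12, 384 sold [FIFO — oldest first]: 99 @ $10.50 + 40 @ $9.55 + 245 @ $11.00 = $4,116.50
Feb 14, 135 sold [FIFO — oldest first]: 78 @ $11.00 + 57 @ $14.60 = $1,690.20
Total COGS = $761.10 + $2,635.05 + $4,116.50 + $1,690.20 = $9,202.85
Ending inventory: 32 @ $14.60 = $467.20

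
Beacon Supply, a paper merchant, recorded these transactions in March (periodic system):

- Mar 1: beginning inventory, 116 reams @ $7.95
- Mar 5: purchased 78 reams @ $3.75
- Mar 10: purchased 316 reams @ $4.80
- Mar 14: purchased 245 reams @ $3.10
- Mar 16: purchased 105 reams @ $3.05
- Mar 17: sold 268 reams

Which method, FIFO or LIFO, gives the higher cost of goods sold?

FIFO COGS: 116 @ $7.95 + 78 @ $3.75 + 74 @ $4.80 = $1,569.90
LIFO COGS: 105 @ $3.05 + 163 @ $3.10 = $825.55

FIFO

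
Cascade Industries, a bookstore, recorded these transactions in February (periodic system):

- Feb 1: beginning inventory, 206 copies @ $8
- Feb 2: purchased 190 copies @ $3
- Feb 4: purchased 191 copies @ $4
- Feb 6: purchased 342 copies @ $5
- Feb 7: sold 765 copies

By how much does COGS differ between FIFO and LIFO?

$492

FIFO COGS: 206 @ $8 + 190 @ $3 + 191 @ $4 + 178 @ $5 = $3,872
LIFO COGS: 342 @ $5 + 191 @ $4 + 190 @ $3 + 42 @ $8 = $3,380
Difference = |$3,872 − $3,380| = $492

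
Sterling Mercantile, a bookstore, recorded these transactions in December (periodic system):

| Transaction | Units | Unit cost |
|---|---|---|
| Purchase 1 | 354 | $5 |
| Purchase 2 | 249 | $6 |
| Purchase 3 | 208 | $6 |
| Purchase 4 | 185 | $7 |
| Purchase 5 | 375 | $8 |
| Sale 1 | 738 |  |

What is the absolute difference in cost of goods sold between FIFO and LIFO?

FIFO COGS: 354 @ $5 + 249 @ $6 + 135 @ $6 = $4,074
LIFO COGS: 375 @ $8 + 185 @ $7 + 178 @ $6 = $5,363
Difference = |$4,074 − $5,363| = $1,289

$1,289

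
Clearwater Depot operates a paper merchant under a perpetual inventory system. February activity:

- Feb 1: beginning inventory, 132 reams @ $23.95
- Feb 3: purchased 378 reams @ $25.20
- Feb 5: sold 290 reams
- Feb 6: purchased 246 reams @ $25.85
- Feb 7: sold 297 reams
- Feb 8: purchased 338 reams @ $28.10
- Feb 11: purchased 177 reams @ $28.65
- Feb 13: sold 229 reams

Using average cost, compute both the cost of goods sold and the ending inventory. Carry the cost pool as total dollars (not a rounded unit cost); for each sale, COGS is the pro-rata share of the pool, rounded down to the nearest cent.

COGS = $21,069.30; ending inventory = $12,545.65

After Feb 1: 132 on hand, pool $3,161.40 (≈ $23.9500 each)
After Feb 3: 510 on hand, pool $12,687.00 (≈ $24.8765 each)
Feb 5, sell 290: 290/510 × $12,687.00 → $7,214.17
After Feb 6: 466 on hand, pool $11,831.93 (≈ $25.3904 each)
Feb 7, sell 297: 297/466 × $11,831.93 → $7,540.95
After Feb 8: 507 on hand, pool $13,788.78 (≈ $27.1968 each)
After Feb 11: 684 on hand, pool $18,859.83 (≈ $27.5729 each)
Feb 13, sell 229: 229/684 × $18,859.83 → $6,314.18
Total COGS = $7,214.17 + $7,540.95 + $6,314.18 = $21,069.30
Ending inventory (cost pool remaining) = $12,545.65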